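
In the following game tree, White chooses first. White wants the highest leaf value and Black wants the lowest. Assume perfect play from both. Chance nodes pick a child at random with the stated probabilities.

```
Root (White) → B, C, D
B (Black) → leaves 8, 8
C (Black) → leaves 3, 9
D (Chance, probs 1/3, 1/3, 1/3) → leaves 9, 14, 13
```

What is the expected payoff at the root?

12

B (Black): min(8, 8) = 8
C (Black): min(3, 9) = 3
D (Chance): 1/3·9 + 1/3·14 + 1/3·13 = 12
Root (White): max(8, 3, 12) = 12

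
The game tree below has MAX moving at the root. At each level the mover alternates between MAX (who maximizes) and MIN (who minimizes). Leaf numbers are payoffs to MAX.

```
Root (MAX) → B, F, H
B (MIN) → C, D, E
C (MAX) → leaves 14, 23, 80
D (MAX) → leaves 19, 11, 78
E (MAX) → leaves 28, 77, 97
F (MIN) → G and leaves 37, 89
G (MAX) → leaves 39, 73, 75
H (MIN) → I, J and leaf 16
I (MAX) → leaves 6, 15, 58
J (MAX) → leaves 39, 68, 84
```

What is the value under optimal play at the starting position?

C (MAX): max(14, 23, 80) = 80
D (MAX): max(19, 11, 78) = 78
E (MAX): max(28, 77, 97) = 97
B (MIN): min(80, 78, 97) = 78
G (MAX): max(39, 73, 75) = 75
F (MIN): min(75, 37, 89) = 37
I (MAX): max(6, 15, 58) = 58
J (MAX): max(39, 68, 84) = 84
H (MIN): min(58, 84, 16) = 16
Root (MAX): max(78, 37, 16) = 78

78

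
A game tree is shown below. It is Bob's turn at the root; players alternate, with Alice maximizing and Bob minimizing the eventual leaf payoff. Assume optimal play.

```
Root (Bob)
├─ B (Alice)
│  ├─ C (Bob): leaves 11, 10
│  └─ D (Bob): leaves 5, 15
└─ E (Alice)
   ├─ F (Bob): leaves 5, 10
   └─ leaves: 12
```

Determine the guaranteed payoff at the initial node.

10

C (Bob): min(11, 10) = 10
D (Bob): min(5, 15) = 5
B (Alice): max(10, 5) = 10
F (Bob): min(5, 10) = 5
E (Alice): max(5, 12) = 12
Root (Bob): min(10, 12) = 10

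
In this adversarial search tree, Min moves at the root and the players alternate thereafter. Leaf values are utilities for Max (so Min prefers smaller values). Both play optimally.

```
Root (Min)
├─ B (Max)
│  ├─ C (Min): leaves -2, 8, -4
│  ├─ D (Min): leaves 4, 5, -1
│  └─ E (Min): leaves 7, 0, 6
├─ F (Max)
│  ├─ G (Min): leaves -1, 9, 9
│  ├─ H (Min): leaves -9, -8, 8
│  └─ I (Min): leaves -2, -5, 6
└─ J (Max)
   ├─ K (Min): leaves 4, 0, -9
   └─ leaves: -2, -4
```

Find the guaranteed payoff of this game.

-2

C (Min): min(-2, 8, -4) = -4
D (Min): min(4, 5, -1) = -1
E (Min): min(7, 0, 6) = 0
B (Max): max(-4, -1, 0) = 0
G (Min): min(-1, 9, 9) = -1
H (Min): min(-9, -8, 8) = -9
I (Min): min(-2, -5, 6) = -5
F (Max): max(-1, -9, -5) = -1
K (Min): min(4, 0, -9) = -9
J (Max): max(-9, -2, -4) = -2
Root (Min): min(0, -1, -2) = -2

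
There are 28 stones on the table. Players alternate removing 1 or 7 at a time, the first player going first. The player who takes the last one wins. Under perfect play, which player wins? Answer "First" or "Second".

W/L table (W = player to move can force a win):
i:   0  1  2  3  4  5  6  7  8  9 10 11 12 13 14 15 16 17 18 19 20 21 22 23 24 25 26 27 28
     L  W  L  W  L  W  L  W  L  W  L  W  L  W  L  W  L  W  L  W  L  W  L  W  L  W  L  W  L
Position 28 is L, so the second player wins.

Second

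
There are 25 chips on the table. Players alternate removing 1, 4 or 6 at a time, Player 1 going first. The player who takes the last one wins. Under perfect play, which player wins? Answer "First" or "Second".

Second

Mark each pile size as W (mover wins) or L (mover loses):
i:   0  1  2  3  4  5  6  7  8  9 10 11 12 13 14 15 16 17 18 19 20 21 22 23 24 25
     L  W  L  W  W  L  W  L  W  W  L  W  L  W  W  L  W  L  W  W  L  W  L  W  W  L
Position 25 is L, so the second player wins.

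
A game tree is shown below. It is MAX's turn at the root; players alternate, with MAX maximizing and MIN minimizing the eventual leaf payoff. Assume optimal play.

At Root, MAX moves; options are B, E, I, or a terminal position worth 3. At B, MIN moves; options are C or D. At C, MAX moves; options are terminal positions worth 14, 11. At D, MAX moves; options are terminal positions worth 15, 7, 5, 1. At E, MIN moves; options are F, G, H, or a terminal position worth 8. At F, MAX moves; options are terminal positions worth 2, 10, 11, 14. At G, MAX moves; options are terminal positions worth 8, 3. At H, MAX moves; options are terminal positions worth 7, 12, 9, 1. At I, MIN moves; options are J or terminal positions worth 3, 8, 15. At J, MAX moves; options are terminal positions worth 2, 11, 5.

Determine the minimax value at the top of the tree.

C (MAX): max(14, 11) = 14
D (MAX): max(15, 7, 5, 1) = 15
B (MIN): min(14, 15) = 14
F (MAX): max(2, 10, 11, 14) = 14
G (MAX): max(8, 3) = 8
H (MAX): max(7, 12, 9, 1) = 12
E (MIN): min(14, 8, 12, 8) = 8
J (MAX): max(2, 11, 5) = 11
I (MIN): min(11, 3, 8, 15) = 3
Root (MAX): max(14, 8, 3, 3) = 14

14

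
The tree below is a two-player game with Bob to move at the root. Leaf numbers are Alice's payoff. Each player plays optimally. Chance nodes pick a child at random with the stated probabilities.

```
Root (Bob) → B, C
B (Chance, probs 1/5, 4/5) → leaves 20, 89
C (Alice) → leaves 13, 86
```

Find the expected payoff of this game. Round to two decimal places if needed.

B (Chance): 1/5·20 + 4/5·89 = 75.2
C (Alice): max(13, 86) = 86
Root (Bob): min(75.2, 86) = 75.2

75.2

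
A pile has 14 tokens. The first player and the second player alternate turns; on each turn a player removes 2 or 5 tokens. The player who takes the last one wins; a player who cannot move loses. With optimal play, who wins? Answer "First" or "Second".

Mark each pile size as W (mover wins) or L (mover loses):
i:   0  1  2  3  4  5  6  7  8  9 10 11 12 13 14
     L  L  W  W  L  W  W  L  L  W  W  L  W  W  L
Position 14 is L, so the second player wins.

Second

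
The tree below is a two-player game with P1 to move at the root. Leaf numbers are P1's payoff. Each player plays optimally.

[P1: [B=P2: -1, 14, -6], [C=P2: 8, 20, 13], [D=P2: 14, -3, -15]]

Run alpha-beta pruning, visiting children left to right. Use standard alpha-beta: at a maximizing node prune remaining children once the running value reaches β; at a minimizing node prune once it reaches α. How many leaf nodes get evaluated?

B [α=-∞,β=+∞]: v=-6
C [α=-6,β=+∞]: v=8
D [α=8,β=+∞]: v=-3 after child 2 ≤ α → α-cutoff, skip 1
Root [α=-∞,β=+∞]: v=8
Leaves evaluated: 8 of 9.

8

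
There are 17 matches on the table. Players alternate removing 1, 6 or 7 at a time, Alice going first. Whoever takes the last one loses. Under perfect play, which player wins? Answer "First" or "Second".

Second

Mark each pile size as W (mover wins) or L (mover loses):
i:   0  1  2  3  4  5  6  7  8  9 10 11 12 13 14 15 16 17
     W  L  W  L  W  L  W  W  W  W  W  W  W  L  W  L  W  L
Position 17 is L, so the second player wins.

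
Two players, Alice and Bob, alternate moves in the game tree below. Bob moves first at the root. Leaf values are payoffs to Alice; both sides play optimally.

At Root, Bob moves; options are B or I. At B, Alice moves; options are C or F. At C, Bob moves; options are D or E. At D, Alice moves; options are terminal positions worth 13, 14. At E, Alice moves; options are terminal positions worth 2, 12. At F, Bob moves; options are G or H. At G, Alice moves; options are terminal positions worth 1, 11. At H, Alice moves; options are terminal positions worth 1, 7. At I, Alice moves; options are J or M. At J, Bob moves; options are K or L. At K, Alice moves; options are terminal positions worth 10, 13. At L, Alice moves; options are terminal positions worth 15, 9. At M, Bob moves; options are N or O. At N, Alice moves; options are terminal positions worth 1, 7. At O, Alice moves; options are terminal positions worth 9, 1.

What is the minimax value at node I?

K: max(10, 13) = 13
L: max(15, 9) = 15
J: min(13, 15) = 13
N: max(1, 7) = 7
O: max(9, 1) = 9
M: min(7, 9) = 7
I: max(13, 7) = 13

13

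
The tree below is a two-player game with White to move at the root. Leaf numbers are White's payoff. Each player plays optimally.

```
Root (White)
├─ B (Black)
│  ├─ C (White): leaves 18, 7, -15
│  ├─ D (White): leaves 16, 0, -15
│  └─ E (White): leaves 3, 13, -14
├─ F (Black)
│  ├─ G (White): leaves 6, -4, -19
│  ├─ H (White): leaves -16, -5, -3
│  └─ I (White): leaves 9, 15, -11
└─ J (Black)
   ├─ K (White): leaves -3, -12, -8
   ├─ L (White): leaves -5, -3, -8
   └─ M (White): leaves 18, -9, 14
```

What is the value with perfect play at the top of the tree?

C (White): max(18, 7, -15) = 18
D (White): max(16, 0, -15) = 16
E (White): max(3, 13, -14) = 13
B (Black): min(18, 16, 13) = 13
G (White): max(6, -4, -19) = 6
H (White): max(-16, -5, -3) = -3
I (White): max(9, 15, -11) = 15
F (Black): min(6, -3, 15) = -3
K (White): max(-3, -12, -8) = -3
L (White): max(-5, -3, -8) = -3
M (White): max(18, -9, 14) = 18
J (Black): min(-3, -3, 18) = -3
Root (White): max(13, -3, -3) = 13

13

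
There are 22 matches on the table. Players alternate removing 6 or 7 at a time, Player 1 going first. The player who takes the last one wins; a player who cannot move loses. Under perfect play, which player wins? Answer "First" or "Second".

First

Positions where the player to move wins (W) vs loses (L):
i:   0  1  2  3  4  5  6  7  8  9 10 11 12 13 14 15 16 17 18 19 20 21 22
     L  L  L  L  L  L  W  W  W  W  W  W  W  L  L  L  L  L  L  W  W  W  W
Position 22 is W, so the first player wins.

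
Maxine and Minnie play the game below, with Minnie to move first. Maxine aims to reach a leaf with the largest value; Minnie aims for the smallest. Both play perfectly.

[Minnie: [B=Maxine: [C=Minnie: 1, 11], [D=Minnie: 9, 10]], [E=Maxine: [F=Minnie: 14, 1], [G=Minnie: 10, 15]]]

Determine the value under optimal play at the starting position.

9

C (Minnie): min(1, 11) = 1
D (Minnie): min(9, 10) = 9
B (Maxine): max(1, 9) = 9
F (Minnie): min(14, 1) = 1
G (Minnie): min(10, 15) = 10
E (Maxine): max(1, 10) = 10
Root (Minnie): min(9, 10) = 9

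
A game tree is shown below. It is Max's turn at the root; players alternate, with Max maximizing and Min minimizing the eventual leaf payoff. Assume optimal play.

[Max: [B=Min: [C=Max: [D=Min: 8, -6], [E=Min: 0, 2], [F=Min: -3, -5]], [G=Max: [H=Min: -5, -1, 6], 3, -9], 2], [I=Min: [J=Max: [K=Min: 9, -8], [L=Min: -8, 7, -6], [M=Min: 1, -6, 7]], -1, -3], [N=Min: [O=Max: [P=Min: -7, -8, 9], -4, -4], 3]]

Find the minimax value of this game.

0

D (Min): min(8, -6) = -6
E (Min): min(0, 2) = 0
F (Min): min(-3, -5) = -5
C (Max): max(-6, 0, -5) = 0
H (Min): min(-5, -1, 6) = -5
G (Max): max(-5, 3, -9) = 3
B (Min): min(0, 3, 2) = 0
K (Min): min(9, -8) = -8
L (Min): min(-8, 7, -6) = -8
M (Min): min(1, -6, 7) = -6
J (Max): max(-8, -8, -6) = -6
I (Min): min(-6, -1, -3) = -6
P (Min): min(-7, -8, 9) = -8
O (Max): max(-8, -4, -4) = -4
N (Min): min(-4, 3) = -4
Root (Max): max(0, -6, -4) = 0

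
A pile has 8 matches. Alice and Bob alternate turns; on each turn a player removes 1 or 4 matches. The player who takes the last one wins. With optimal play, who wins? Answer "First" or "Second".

First

Compute winning (W) and losing (L) positions by backward induction:
i:   0  1  2  3  4  5  6  7  8
     L  W  L  W  W  L  W  L  W
Position 8 is W, so the first player wins.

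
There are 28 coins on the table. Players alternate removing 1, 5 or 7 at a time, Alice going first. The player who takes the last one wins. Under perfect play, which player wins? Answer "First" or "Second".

Compute winning (W) and losing (L) positions by backward induction:
i:   0  1  2  3  4  5  6  7  8  9 10 11 12 13 14 15 16 17 18 19 20 21 22 23 24 25 26 27 28
     L  W  L  W  L  W  L  W  L  W  L  W  L  W  L  W  L  W  L  W  L  W  L  W  L  W  L  W  L
Position 28 is L, so the second player wins.

Second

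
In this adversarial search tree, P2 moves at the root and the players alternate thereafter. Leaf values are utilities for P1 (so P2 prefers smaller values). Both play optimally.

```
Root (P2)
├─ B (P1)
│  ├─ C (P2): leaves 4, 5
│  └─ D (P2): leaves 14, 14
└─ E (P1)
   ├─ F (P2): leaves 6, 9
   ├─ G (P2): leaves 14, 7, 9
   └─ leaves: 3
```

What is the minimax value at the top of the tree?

7

C (P2): min(4, 5) = 4
D (P2): min(14, 14) = 14
B (P1): max(4, 14) = 14
F (P2): min(6, 9) = 6
G (P2): min(14, 7, 9) = 7
E (P1): max(6, 7, 3) = 7
Root (P2): min(14, 7) = 7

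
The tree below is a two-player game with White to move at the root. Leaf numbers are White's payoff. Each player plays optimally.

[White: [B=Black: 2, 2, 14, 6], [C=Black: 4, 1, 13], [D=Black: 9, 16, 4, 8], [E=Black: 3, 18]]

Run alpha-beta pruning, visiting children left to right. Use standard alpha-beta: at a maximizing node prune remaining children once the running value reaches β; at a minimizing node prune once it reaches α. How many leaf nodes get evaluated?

11

B [α=-∞,β=+∞]: v=2
C [α=2,β=+∞]: v=1 after child 2 ≤ α → α-cutoff, skip 1
D [α=2,β=+∞]: v=4
E [α=4,β=+∞]: v=3 after child 1 ≤ α → α-cutoff, skip 1
Root [α=-∞,β=+∞]: v=4
Leaves evaluated: 11 of 13.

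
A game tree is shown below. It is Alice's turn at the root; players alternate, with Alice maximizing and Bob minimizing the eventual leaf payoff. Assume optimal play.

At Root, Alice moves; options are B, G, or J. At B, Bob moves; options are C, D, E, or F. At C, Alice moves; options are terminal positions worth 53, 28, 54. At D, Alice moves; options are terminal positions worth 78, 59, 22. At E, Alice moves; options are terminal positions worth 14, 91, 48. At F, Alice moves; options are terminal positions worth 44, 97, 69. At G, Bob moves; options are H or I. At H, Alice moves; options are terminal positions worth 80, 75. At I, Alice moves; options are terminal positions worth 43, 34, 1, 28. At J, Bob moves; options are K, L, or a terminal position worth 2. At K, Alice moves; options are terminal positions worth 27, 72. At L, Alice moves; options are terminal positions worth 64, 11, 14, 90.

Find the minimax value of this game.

54

C (Alice): max(53, 28, 54) = 54
D (Alice): max(78, 59, 22) = 78
E (Alice): max(14, 91, 48) = 91
F (Alice): max(44, 97, 69) = 97
B (Bob): min(54, 78, 91, 97) = 54
H (Alice): max(80, 75) = 80
I (Alice): max(43, 34, 1, 28) = 43
G (Bob): min(80, 43) = 43
K (Alice): max(27, 72) = 72
L (Alice): max(64, 11, 14, 90) = 90
J (Bob): min(72, 90, 2) = 2
Root (Alice): max(54, 43, 2) = 54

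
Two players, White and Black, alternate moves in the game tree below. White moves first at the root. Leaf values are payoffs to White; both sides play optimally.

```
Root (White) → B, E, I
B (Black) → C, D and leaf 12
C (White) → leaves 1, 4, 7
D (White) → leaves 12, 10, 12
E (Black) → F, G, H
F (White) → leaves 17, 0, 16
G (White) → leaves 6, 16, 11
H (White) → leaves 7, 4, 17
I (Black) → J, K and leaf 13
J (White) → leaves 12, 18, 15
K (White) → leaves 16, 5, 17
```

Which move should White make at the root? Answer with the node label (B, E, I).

E

C (White): max(1, 4, 7) = 7
D (White): max(12, 10, 12) = 12
B (Black): min(7, 12, 12) = 7
F (White): max(17, 0, 16) = 17
G (White): max(6, 16, 11) = 16
H (White): max(7, 4, 17) = 17
E (Black): min(17, 16, 17) = 16
J (White): max(12, 18, 15) = 18
K (White): max(16, 5, 17) = 17
I (Black): min(18, 17, 13) = 13
Root (White): max(7, 16, 13) = 16
White picks the child with the highest value: E (value 16).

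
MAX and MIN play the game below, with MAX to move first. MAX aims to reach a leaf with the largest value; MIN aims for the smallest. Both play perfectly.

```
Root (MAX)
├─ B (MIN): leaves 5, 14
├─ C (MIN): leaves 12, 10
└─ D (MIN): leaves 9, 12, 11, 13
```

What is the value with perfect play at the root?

B (MIN): min(5, 14) = 5
C (MIN): min(12, 10) = 10
D (MIN): min(9, 12, 11, 13) = 9
Root (MAX): max(5, 10, 9) = 10

10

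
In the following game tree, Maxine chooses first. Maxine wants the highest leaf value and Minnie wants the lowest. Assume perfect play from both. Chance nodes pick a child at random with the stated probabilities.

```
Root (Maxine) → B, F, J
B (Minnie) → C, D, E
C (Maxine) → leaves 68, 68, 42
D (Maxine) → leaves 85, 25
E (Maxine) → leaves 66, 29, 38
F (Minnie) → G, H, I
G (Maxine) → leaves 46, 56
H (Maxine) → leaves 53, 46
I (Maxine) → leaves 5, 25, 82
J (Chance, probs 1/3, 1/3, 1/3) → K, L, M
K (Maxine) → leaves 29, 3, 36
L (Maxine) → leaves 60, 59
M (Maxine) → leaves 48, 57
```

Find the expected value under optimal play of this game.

C (Maxine): max(68, 68, 42) = 68
D (Maxine): max(85, 25) = 85
E (Maxine): max(66, 29, 38) = 66
B (Minnie): min(68, 85, 66) = 66
G (Maxine): max(46, 56) = 56
H (Maxine): max(53, 46) = 53
I (Maxine): max(5, 25, 82) = 82
F (Minnie): min(56, 53, 82) = 53
K (Maxine): max(29, 3, 36) = 36
L (Maxine): max(60, 59) = 60
M (Maxine): max(48, 57) = 57
J (Chance): 1/3·36 + 1/3·60 + 1/3·57 = 51
Root (Maxine): max(66, 53, 51) = 66

66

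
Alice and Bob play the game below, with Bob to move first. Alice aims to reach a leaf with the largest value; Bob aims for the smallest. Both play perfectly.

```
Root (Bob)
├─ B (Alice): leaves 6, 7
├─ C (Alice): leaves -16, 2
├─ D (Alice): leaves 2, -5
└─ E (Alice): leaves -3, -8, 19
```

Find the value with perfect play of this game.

B (Alice): max(6, 7) = 7
C (Alice): max(-16, 2) = 2
D (Alice): max(2, -5) = 2
E (Alice): max(-3, -8, 19) = 19
Root (Bob): min(7, 2, 2, 19) = 2

2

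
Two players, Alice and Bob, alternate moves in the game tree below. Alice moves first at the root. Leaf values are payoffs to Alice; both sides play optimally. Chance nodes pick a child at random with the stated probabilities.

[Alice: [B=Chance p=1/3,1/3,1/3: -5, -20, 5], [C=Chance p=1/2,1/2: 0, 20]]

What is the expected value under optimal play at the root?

B (Chance): 1/3·-5 + 1/3·-20 + 1/3·5 = -6.67
C (Chance): 1/2·0 + 1/2·20 = 10
Root (Alice): max(-6.67, 10) = 10

10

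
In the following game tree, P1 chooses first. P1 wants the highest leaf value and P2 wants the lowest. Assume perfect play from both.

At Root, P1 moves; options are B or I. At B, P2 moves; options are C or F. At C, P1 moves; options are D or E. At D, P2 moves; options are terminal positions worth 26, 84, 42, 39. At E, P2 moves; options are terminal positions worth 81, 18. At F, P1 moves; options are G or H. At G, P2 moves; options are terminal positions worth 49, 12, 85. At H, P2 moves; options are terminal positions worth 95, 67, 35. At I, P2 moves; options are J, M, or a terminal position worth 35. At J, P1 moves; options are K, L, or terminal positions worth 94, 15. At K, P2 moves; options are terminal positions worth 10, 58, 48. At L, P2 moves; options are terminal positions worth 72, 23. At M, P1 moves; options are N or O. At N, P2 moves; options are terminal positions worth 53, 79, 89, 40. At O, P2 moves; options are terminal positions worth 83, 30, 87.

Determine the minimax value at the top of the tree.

D (P2): min(26, 84, 42, 39) = 26
E (P2): min(81, 18) = 18
C (P1): max(26, 18) = 26
G (P2): min(49, 12, 85) = 12
H (P2): min(95, 67, 35) = 35
F (P1): max(12, 35) = 35
B (P2): min(26, 35) = 26
K (P2): min(10, 58, 48) = 10
L (P2): min(72, 23) = 23
J (P1): max(10, 23, 94, 15) = 94
N (P2): min(53, 79, 89, 40) = 40
O (P2): min(83, 30, 87) = 30
M (P1): max(40, 30) = 40
I (P2): min(94, 40, 35) = 35
Root (P1): max(26, 35) = 35

35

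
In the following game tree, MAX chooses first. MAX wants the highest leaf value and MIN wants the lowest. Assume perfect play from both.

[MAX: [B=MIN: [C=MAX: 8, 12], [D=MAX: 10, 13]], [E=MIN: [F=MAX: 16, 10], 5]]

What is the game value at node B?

12

C: max(8, 12) = 12
D: max(10, 13) = 13
B: min(12, 13) = 12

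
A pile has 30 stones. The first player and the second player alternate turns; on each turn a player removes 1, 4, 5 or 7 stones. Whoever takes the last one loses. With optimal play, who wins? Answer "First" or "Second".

First

Positions where the player to move wins (W) vs loses (L):
i:   0  1  2  3  4  5  6  7  8  9 10 11 12 13 14 15 16 17 18 19 20 21 22 23 24 25 26 27 28 29 30
     W  L  W  L  W  W  W  W  W  L  W  L  W  W  W  W  W  L  W  L  W  W  W  W  W  L  W  L  W  W  W
Position 30 is W, so the first player wins.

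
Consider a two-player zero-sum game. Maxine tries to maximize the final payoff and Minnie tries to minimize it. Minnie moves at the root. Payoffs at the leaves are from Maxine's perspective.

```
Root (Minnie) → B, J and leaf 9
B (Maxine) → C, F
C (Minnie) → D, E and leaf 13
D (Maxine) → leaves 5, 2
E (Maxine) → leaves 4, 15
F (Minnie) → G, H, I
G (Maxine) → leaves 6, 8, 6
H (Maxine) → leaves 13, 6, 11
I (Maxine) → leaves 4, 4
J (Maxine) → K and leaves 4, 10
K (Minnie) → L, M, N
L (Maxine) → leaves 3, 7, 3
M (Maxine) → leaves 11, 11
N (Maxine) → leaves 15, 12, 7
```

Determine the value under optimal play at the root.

5

D (Maxine): max(5, 2) = 5
E (Maxine): max(4, 15) = 15
C (Minnie): min(5, 15, 13) = 5
G (Maxine): max(6, 8, 6) = 8
H (Maxine): max(13, 6, 11) = 13
I (Maxine): max(4, 4) = 4
F (Minnie): min(8, 13, 4) = 4
B (Maxine): max(5, 4) = 5
L (Maxine): max(3, 7, 3) = 7
M (Maxine): max(11, 11) = 11
N (Maxine): max(15, 12, 7) = 15
K (Minnie): min(7, 11, 15) = 7
J (Maxine): max(7, 4, 10) = 10
Root (Minnie): min(5, 10, 9) = 5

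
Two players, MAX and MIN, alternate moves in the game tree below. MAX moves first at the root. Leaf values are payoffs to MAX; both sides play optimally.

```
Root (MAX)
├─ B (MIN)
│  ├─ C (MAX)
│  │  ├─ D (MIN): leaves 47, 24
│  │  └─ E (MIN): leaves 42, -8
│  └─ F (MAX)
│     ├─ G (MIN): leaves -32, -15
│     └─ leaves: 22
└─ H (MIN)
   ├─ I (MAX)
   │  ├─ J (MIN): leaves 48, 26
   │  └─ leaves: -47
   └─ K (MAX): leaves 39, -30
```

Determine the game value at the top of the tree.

26

D (MIN): min(47, 24) = 24
E (MIN): min(42, -8) = -8
C (MAX): max(24, -8) = 24
G (MIN): min(-32, -15) = -32
F (MAX): max(-32, 22) = 22
B (MIN): min(24, 22) = 22
J (MIN): min(48, 26) = 26
I (MAX): max(26, -47) = 26
K (MAX): max(39, -30) = 39
H (MIN): min(26, 39) = 26
Root (MAX): max(22, 26) = 26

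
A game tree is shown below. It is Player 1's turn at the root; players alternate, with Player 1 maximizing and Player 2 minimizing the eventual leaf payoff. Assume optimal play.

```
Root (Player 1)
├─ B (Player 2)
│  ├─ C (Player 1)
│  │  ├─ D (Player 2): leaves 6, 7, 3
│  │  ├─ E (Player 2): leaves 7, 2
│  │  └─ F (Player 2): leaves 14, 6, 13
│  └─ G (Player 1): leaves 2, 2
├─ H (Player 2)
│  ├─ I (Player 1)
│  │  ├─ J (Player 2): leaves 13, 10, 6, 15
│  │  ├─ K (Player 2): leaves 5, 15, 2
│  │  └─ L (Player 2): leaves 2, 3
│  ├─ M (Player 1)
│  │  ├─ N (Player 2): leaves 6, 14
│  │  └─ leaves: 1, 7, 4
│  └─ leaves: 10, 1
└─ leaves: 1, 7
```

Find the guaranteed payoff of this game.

D (Player 2): min(6, 7, 3) = 3
E (Player 2): min(7, 2) = 2
F (Player 2): min(14, 6, 13) = 6
C (Player 1): max(3, 2, 6) = 6
G (Player 1): max(2, 2) = 2
B (Player 2): min(6, 2) = 2
J (Player 2): min(13, 10, 6, 15) = 6
K (Player 2): min(5, 15, 2) = 2
L (Player 2): min(2, 3) = 2
I (Player 1): max(6, 2, 2) = 6
N (Player 2): min(6, 14) = 6
M (Player 1): max(6, 1, 7, 4) = 7
H (Player 2): min(6, 7, 10, 1) = 1
Root (Player 1): max(2, 1, 1, 7) = 7

7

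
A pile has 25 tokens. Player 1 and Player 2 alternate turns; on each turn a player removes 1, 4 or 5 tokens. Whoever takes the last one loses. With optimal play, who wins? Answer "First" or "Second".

Positions where the player to move wins (W) vs loses (L):
i:   0  1  2  3  4  5  6  7  8  9 10 11 12 13 14 15 16 17 18 19 20 21 22 23 24 25
     W  L  W  L  W  W  W  W  W  L  W  L  W  W  W  W  W  L  W  L  W  W  W  W  W  L
Position 25 is L, so the second player wins.

Second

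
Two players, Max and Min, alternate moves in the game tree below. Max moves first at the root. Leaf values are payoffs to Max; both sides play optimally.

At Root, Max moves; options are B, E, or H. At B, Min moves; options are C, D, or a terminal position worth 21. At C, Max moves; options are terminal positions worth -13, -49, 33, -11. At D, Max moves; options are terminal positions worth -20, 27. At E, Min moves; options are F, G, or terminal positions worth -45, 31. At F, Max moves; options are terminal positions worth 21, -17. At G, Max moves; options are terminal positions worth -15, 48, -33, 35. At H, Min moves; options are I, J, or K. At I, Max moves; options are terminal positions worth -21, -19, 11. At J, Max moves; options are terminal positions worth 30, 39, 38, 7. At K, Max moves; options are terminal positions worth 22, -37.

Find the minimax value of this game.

C (Max): max(-13, -49, 33, -11) = 33
D (Max): max(-20, 27) = 27
B (Min): min(33, 27, 21) = 21
F (Max): max(21, -17) = 21
G (Max): max(-15, 48, -33, 35) = 48
E (Min): min(21, 48, -45, 31) = -45
I (Max): max(-21, -19, 11) = 11
J (Max): max(30, 39, 38, 7) = 39
K (Max): max(22, -37) = 22
H (Min): min(11, 39, 22) = 11
Root (Max): max(21, -45, 11) = 21

21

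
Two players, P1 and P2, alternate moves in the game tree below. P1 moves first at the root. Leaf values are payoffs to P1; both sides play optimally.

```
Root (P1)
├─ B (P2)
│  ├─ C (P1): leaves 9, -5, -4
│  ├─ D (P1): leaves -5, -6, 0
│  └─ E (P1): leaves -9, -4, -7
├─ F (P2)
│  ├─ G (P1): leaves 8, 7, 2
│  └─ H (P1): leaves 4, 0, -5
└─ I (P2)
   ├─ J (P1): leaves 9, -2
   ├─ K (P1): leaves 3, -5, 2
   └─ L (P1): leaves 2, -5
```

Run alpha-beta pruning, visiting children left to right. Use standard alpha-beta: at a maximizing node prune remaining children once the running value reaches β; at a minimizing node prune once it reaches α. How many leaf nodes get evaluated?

20

C [α=-∞,β=+∞]: v=9
D [α=-∞,β=9]: v=0
E [α=-∞,β=0]: v=-4
B [α=-∞,β=+∞]: v=-4
G [α=-4,β=+∞]: v=8
H [α=-4,β=8]: v=4
F [α=-4,β=+∞]: v=4
J [α=4,β=+∞]: v=9
K [α=4,β=9]: v=3
I [α=4,β=+∞]: v=3 after child 2 ≤ α → α-cutoff, skip 1
Root [α=-∞,β=+∞]: v=4
Leaves evaluated: 20 of 22.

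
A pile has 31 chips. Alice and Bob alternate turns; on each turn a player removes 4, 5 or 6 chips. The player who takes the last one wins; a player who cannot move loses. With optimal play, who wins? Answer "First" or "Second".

Second

Compute winning (W) and losing (L) positions by backward induction:
i:   0  1  2  3  4  5  6  7  8  9 10 11 12 13 14 15 16 17 18 19 20 21 22 23 24 25 26 27 28 29 30 31
     L  L  L  L  W  W  W  W  W  W  L  L  L  L  W  W  W  W  W  W  L  L  L  L  W  W  W  W  W  W  L  L
Position 31 is L, so the second player wins.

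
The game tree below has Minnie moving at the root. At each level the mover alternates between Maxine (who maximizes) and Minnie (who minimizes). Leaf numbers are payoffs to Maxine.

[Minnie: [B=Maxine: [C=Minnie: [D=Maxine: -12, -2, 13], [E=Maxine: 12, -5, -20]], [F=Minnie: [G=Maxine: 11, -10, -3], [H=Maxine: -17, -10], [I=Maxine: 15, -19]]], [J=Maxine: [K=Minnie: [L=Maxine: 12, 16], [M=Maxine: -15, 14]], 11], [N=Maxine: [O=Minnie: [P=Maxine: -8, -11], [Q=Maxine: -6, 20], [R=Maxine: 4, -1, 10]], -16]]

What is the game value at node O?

-8

P: max(-8, -11) = -8
Q: max(-6, 20) = 20
R: max(4, -1, 10) = 10
O: min(-8, 20, 10) = -8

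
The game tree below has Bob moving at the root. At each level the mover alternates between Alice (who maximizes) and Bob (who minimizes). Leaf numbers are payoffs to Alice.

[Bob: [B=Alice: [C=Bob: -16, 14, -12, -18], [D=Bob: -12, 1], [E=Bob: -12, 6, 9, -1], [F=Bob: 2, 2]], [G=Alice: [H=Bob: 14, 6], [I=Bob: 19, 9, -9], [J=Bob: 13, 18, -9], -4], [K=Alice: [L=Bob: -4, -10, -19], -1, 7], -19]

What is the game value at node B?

C: min(-16, 14, -12, -18) = -18
D: min(-12, 1) = -12
E: min(-12, 6, 9, -1) = -12
F: min(2, 2) = 2
B: max(-18, -12, -12, 2) = 2

2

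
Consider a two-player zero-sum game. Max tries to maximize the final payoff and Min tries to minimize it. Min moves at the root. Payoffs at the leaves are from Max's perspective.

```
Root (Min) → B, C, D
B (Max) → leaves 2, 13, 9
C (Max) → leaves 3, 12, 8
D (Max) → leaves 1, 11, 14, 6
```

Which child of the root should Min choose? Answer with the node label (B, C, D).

C

B (Max): max(2, 13, 9) = 13
C (Max): max(3, 12, 8) = 12
D (Max): max(1, 11, 14, 6) = 14
Root (Min): min(13, 12, 14) = 12
Min picks the child with the lowest value: C (value 12).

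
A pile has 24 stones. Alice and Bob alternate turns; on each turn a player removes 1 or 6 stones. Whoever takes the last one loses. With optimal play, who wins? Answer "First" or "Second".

Second

Compute winning (W) and losing (L) positions by backward induction:
i:   0  1  2  3  4  5  6  7  8  9 10 11 12 13 14 15 16 17 18 19 20 21 22 23 24
     W  L  W  L  W  L  W  W  L  W  L  W  L  W  W  L  W  L  W  L  W  W  L  W  L
Position 24 is L, so the second player wins.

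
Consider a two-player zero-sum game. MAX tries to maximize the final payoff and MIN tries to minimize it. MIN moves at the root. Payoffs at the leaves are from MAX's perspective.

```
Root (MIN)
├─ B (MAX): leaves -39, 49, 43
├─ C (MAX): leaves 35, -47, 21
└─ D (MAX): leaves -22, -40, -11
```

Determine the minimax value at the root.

B (MAX): max(-39, 49, 43) = 49
C (MAX): max(35, -47, 21) = 35
D (MAX): max(-22, -40, -11) = -11
Root (MIN): min(49, 35, -11) = -11

-11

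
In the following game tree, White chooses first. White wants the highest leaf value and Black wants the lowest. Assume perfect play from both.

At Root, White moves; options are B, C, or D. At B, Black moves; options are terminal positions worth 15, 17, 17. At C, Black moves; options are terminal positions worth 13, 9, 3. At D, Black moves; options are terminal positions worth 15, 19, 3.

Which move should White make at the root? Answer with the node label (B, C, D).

B

B (Black): min(15, 17, 17) = 15
C (Black): min(13, 9, 3) = 3
D (Black): min(15, 19, 3) = 3
Root (White): max(15, 3, 3) = 15
White picks the child with the highest value: B (value 15).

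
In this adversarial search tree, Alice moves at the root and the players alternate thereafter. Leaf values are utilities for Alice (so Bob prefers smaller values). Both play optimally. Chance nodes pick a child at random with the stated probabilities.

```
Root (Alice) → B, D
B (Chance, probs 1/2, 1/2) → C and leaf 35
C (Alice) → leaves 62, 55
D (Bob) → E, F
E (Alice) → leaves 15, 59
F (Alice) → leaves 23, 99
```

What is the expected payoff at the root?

59

C (Alice): max(62, 55) = 62
B (Chance): 1/2·62 + 1/2·35 = 48.5
E (Alice): max(15, 59) = 59
F (Alice): max(23, 99) = 99
D (Bob): min(59, 99) = 59
Root (Alice): max(48.5, 59) = 59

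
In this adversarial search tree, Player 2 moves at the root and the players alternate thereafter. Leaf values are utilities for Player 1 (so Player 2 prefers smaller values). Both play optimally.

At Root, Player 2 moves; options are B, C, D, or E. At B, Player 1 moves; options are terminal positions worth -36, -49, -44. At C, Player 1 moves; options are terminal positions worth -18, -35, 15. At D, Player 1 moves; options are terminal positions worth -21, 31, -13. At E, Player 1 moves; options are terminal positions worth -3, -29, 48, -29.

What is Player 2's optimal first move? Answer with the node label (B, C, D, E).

B (Player 1): max(-36, -49, -44) = -36
C (Player 1): max(-18, -35, 15) = 15
D (Player 1): max(-21, 31, -13) = 31
E (Player 1): max(-3, -29, 48, -29) = 48
Root (Player 2): min(-36, 15, 31, 48) = -36
Player 2 picks the child with the lowest value: B (value -36).

B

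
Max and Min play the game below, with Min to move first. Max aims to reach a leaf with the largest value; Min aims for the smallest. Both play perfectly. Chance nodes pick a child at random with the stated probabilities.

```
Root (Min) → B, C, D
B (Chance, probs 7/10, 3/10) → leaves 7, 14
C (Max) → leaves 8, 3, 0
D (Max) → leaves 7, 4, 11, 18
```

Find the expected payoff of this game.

8

B (Chance): 7/10·7 + 3/10·14 = 9.1
C (Max): max(8, 3, 0) = 8
D (Max): max(7, 4, 11, 18) = 18
Root (Min): min(9.1, 8, 18) = 8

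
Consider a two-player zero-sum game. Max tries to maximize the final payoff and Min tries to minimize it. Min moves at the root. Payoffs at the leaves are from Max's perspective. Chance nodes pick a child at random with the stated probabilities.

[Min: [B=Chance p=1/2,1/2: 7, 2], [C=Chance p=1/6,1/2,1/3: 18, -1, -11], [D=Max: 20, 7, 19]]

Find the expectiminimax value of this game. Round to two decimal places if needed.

-1.17

B (Chance): 1/2·7 + 1/2·2 = 4.5
C (Chance): 1/6·18 + 1/2·-1 + 1/3·-11 = -1.17
D (Max): max(20, 7, 19) = 20
Root (Min): min(4.5, -1.17, 20) = -1.17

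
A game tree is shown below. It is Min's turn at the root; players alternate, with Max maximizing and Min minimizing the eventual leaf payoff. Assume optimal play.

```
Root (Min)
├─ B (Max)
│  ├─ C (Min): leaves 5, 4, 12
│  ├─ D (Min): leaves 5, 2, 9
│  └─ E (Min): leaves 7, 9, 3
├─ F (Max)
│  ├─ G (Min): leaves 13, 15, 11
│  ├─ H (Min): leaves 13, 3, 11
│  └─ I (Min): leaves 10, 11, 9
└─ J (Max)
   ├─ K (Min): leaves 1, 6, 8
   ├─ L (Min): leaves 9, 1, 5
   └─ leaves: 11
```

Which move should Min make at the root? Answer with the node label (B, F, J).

B

C (Min): min(5, 4, 12) = 4
D (Min): min(5, 2, 9) = 2
E (Min): min(7, 9, 3) = 3
B (Max): max(4, 2, 3) = 4
G (Min): min(13, 15, 11) = 11
H (Min): min(13, 3, 11) = 3
I (Min): min(10, 11, 9) = 9
F (Max): max(11, 3, 9) = 11
K (Min): min(1, 6, 8) = 1
L (Min): min(9, 1, 5) = 1
J (Max): max(1, 1, 11) = 11
Root (Min): min(4, 11, 11) = 4
Min picks the child with the lowest value: B (value 4).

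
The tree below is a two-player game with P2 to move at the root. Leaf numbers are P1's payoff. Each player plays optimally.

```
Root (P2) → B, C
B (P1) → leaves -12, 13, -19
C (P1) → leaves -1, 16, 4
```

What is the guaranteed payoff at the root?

13

B (P1): max(-12, 13, -19) = 13
C (P1): max(-1, 16, 4) = 16
Root (P2): min(13, 16) = 13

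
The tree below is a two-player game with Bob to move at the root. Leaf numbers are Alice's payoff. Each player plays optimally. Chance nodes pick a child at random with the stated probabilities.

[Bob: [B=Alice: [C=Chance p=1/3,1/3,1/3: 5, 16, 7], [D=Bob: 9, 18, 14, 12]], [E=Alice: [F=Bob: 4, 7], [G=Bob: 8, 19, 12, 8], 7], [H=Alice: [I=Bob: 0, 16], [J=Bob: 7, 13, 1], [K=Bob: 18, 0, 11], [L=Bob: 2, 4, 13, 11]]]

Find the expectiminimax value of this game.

2

C (Chance): 1/3·5 + 1/3·16 + 1/3·7 = 9.33
D (Bob): min(9, 18, 14, 12) = 9
B (Alice): max(9.33, 9) = 9.33
F (Bob): min(4, 7) = 4
G (Bob): min(8, 19, 12, 8) = 8
E (Alice): max(4, 8, 7) = 8
I (Bob): min(0, 16) = 0
J (Bob): min(7, 13, 1) = 1
K (Bob): min(18, 0, 11) = 0
L (Bob): min(2, 4, 13, 11) = 2
H (Alice): max(0, 1, 0, 2) = 2
Root (Bob): min(9.33, 8, 2) = 2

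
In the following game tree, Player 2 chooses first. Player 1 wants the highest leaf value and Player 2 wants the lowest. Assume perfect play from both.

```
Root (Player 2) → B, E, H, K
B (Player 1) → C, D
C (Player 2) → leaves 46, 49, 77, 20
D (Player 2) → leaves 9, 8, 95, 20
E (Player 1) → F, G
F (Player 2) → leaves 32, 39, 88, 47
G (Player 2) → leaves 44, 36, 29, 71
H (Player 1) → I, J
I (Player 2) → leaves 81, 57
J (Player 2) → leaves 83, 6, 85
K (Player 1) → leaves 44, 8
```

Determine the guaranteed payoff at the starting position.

C (Player 2): min(46, 49, 77, 20) = 20
D (Player 2): min(9, 8, 95, 20) = 8
B (Player 1): max(20, 8) = 20
F (Player 2): min(32, 39, 88, 47) = 32
G (Player 2): min(44, 36, 29, 71) = 29
E (Player 1): max(32, 29) = 32
I (Player 2): min(81, 57) = 57
J (Player 2): min(83, 6, 85) = 6
H (Player 1): max(57, 6) = 57
K (Player 1): max(44, 8) = 44
Root (Player 2): min(20, 32, 57, 44) = 20

20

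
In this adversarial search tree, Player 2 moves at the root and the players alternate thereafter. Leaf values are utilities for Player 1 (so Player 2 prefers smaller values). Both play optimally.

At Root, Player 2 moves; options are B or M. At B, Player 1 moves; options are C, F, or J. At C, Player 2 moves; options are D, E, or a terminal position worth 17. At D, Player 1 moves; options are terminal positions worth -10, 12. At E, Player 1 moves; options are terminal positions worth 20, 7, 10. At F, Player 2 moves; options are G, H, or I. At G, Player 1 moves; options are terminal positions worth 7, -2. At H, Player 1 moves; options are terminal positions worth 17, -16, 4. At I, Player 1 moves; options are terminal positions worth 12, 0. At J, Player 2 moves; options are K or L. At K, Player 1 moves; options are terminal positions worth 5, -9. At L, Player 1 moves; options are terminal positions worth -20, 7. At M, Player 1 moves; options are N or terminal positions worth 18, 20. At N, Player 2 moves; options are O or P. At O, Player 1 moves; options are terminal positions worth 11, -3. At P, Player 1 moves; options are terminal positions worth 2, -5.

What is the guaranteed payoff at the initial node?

12

D (Player 1): max(-10, 12) = 12
E (Player 1): max(20, 7, 10) = 20
C (Player 2): min(12, 20, 17) = 12
G (Player 1): max(7, -2) = 7
H (Player 1): max(17, -16, 4) = 17
I (Player 1): max(12, 0) = 12
F (Player 2): min(7, 17, 12) = 7
K (Player 1): max(5, -9) = 5
L (Player 1): max(-20, 7) = 7
J (Player 2): min(5, 7) = 5
B (Player 1): max(12, 7, 5) = 12
O (Player 1): max(11, -3) = 11
P (Player 1): max(2, -5) = 2
N (Player 2): min(11, 2) = 2
M (Player 1): max(2, 18, 20) = 20
Root (Player 2): min(12, 20) = 12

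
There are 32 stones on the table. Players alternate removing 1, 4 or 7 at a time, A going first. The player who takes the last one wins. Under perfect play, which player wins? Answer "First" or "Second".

W/L table (W = player to move can force a win):
i:   0  1  2  3  4  5  6  7  8  9 10 11 12 13 14 15 16 17 18 19 20 21 22 23 24 25 26 27 28 29 30 31 32
     L  W  L  W  W  L  W  W  L  W  L  W  W  L  W  W  L  W  L  W  W  L  W  W  L  W  L  W  W  L  W  W  L
Position 32 is L, so the second player wins.

Second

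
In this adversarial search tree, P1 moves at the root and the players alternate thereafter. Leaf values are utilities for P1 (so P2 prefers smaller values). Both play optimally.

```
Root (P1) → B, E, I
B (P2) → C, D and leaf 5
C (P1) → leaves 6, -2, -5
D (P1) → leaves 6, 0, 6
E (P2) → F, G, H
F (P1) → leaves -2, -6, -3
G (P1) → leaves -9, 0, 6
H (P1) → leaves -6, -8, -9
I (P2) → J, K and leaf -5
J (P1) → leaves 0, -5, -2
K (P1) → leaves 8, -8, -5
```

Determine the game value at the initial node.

5

C (P1): max(6, -2, -5) = 6
D (P1): max(6, 0, 6) = 6
B (P2): min(6, 6, 5) = 5
F (P1): max(-2, -6, -3) = -2
G (P1): max(-9, 0, 6) = 6
H (P1): max(-6, -8, -9) = -6
E (P2): min(-2, 6, -6) = -6
J (P1): max(0, -5, -2) = 0
K (P1): max(8, -8, -5) = 8
I (P2): min(0, 8, -5) = -5
Root (P1): max(5, -6, -5) = 5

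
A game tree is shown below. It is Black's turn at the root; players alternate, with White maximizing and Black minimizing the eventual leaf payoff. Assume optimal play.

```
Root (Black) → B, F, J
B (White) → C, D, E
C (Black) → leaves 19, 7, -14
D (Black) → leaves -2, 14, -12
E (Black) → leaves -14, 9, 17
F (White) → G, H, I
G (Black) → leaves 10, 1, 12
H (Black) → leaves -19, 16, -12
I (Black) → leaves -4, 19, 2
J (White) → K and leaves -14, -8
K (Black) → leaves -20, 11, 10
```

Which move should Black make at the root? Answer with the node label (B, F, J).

B

C (Black): min(19, 7, -14) = -14
D (Black): min(-2, 14, -12) = -12
E (Black): min(-14, 9, 17) = -14
B (White): max(-14, -12, -14) = -12
G (Black): min(10, 1, 12) = 1
H (Black): min(-19, 16, -12) = -19
I (Black): min(-4, 19, 2) = -4
F (White): max(1, -19, -4) = 1
K (Black): min(-20, 11, 10) = -20
J (White): max(-20, -14, -8) = -8
Root (Black): min(-12, 1, -8) = -12
Black picks the child with the lowest value: B (value -12).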